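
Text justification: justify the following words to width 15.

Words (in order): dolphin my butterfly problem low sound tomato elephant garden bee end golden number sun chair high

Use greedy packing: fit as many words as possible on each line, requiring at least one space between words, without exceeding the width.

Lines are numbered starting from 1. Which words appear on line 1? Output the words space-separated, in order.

Line 1: ['dolphin', 'my'] (min_width=10, slack=5)
Line 2: ['butterfly'] (min_width=9, slack=6)
Line 3: ['problem', 'low'] (min_width=11, slack=4)
Line 4: ['sound', 'tomato'] (min_width=12, slack=3)
Line 5: ['elephant', 'garden'] (min_width=15, slack=0)
Line 6: ['bee', 'end', 'golden'] (min_width=14, slack=1)
Line 7: ['number', 'sun'] (min_width=10, slack=5)
Line 8: ['chair', 'high'] (min_width=10, slack=5)

Answer: dolphin my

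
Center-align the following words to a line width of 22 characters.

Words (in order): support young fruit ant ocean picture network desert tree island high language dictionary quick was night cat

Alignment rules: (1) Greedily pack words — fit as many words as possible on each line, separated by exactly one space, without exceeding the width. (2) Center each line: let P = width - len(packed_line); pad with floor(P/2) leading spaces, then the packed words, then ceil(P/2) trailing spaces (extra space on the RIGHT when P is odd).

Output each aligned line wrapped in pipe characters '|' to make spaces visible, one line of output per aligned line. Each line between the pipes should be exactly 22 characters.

Answer: | support young fruit  |
|  ant ocean picture   |
| network desert tree  |
| island high language |
| dictionary quick was |
|      night cat       |

Derivation:
Line 1: ['support', 'young', 'fruit'] (min_width=19, slack=3)
Line 2: ['ant', 'ocean', 'picture'] (min_width=17, slack=5)
Line 3: ['network', 'desert', 'tree'] (min_width=19, slack=3)
Line 4: ['island', 'high', 'language'] (min_width=20, slack=2)
Line 5: ['dictionary', 'quick', 'was'] (min_width=20, slack=2)
Line 6: ['night', 'cat'] (min_width=9, slack=13)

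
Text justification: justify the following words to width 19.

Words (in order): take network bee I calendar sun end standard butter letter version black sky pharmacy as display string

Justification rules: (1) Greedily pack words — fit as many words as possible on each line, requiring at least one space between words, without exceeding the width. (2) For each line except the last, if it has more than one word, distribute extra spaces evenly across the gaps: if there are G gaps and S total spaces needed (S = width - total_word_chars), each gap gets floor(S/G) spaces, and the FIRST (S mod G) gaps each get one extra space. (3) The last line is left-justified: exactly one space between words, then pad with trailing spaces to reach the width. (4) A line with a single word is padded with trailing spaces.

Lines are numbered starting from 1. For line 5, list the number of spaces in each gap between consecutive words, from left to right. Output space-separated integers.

Line 1: ['take', 'network', 'bee', 'I'] (min_width=18, slack=1)
Line 2: ['calendar', 'sun', 'end'] (min_width=16, slack=3)
Line 3: ['standard', 'butter'] (min_width=15, slack=4)
Line 4: ['letter', 'version'] (min_width=14, slack=5)
Line 5: ['black', 'sky', 'pharmacy'] (min_width=18, slack=1)
Line 6: ['as', 'display', 'string'] (min_width=17, slack=2)

Answer: 2 1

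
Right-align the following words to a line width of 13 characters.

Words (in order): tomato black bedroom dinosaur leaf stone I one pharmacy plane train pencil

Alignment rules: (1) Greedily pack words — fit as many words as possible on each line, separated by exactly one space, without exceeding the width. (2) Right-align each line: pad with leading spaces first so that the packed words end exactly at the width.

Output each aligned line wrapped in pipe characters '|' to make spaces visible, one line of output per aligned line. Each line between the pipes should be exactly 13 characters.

Answer: | tomato black|
|      bedroom|
|dinosaur leaf|
|  stone I one|
|     pharmacy|
|  plane train|
|       pencil|

Derivation:
Line 1: ['tomato', 'black'] (min_width=12, slack=1)
Line 2: ['bedroom'] (min_width=7, slack=6)
Line 3: ['dinosaur', 'leaf'] (min_width=13, slack=0)
Line 4: ['stone', 'I', 'one'] (min_width=11, slack=2)
Line 5: ['pharmacy'] (min_width=8, slack=5)
Line 6: ['plane', 'train'] (min_width=11, slack=2)
Line 7: ['pencil'] (min_width=6, slack=7)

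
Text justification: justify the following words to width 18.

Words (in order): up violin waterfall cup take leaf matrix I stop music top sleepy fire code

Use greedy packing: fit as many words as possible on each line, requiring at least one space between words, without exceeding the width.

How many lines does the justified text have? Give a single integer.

Line 1: ['up', 'violin'] (min_width=9, slack=9)
Line 2: ['waterfall', 'cup', 'take'] (min_width=18, slack=0)
Line 3: ['leaf', 'matrix', 'I', 'stop'] (min_width=18, slack=0)
Line 4: ['music', 'top', 'sleepy'] (min_width=16, slack=2)
Line 5: ['fire', 'code'] (min_width=9, slack=9)
Total lines: 5

Answer: 5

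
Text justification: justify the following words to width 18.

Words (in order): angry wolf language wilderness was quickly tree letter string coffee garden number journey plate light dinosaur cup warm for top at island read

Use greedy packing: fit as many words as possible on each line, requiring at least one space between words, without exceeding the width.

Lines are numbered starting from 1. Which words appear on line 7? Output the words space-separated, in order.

Line 1: ['angry', 'wolf'] (min_width=10, slack=8)
Line 2: ['language'] (min_width=8, slack=10)
Line 3: ['wilderness', 'was'] (min_width=14, slack=4)
Line 4: ['quickly', 'tree'] (min_width=12, slack=6)
Line 5: ['letter', 'string'] (min_width=13, slack=5)
Line 6: ['coffee', 'garden'] (min_width=13, slack=5)
Line 7: ['number', 'journey'] (min_width=14, slack=4)
Line 8: ['plate', 'light'] (min_width=11, slack=7)
Line 9: ['dinosaur', 'cup', 'warm'] (min_width=17, slack=1)
Line 10: ['for', 'top', 'at', 'island'] (min_width=17, slack=1)
Line 11: ['read'] (min_width=4, slack=14)

Answer: number journey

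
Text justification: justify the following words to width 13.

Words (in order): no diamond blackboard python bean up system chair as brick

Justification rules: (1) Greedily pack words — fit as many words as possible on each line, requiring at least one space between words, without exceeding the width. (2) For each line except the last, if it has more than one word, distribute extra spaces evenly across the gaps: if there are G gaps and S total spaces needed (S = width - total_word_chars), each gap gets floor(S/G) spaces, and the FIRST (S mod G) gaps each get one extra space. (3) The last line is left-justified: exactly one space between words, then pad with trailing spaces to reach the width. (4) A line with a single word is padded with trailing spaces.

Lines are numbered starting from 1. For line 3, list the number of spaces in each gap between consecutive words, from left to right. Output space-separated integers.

Line 1: ['no', 'diamond'] (min_width=10, slack=3)
Line 2: ['blackboard'] (min_width=10, slack=3)
Line 3: ['python', 'bean'] (min_width=11, slack=2)
Line 4: ['up', 'system'] (min_width=9, slack=4)
Line 5: ['chair', 'as'] (min_width=8, slack=5)
Line 6: ['brick'] (min_width=5, slack=8)

Answer: 3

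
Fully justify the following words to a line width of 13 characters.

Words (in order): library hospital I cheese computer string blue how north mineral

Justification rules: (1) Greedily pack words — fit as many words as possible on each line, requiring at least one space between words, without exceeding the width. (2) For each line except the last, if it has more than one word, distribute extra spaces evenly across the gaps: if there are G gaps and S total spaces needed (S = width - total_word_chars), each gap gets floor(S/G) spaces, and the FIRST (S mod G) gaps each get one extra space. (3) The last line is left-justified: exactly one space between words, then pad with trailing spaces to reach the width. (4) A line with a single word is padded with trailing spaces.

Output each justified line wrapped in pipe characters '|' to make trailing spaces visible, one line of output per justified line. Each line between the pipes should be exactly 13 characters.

Answer: |library      |
|hospital    I|
|cheese       |
|computer     |
|string   blue|
|how     north|
|mineral      |

Derivation:
Line 1: ['library'] (min_width=7, slack=6)
Line 2: ['hospital', 'I'] (min_width=10, slack=3)
Line 3: ['cheese'] (min_width=6, slack=7)
Line 4: ['computer'] (min_width=8, slack=5)
Line 5: ['string', 'blue'] (min_width=11, slack=2)
Line 6: ['how', 'north'] (min_width=9, slack=4)
Line 7: ['mineral'] (min_width=7, slack=6)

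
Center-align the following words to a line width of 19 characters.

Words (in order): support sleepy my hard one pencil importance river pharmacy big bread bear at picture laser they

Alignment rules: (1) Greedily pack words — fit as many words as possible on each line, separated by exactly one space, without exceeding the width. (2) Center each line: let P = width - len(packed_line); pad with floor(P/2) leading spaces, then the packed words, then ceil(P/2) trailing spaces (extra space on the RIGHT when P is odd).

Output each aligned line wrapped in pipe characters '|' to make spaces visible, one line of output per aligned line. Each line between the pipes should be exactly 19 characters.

Line 1: ['support', 'sleepy', 'my'] (min_width=17, slack=2)
Line 2: ['hard', 'one', 'pencil'] (min_width=15, slack=4)
Line 3: ['importance', 'river'] (min_width=16, slack=3)
Line 4: ['pharmacy', 'big', 'bread'] (min_width=18, slack=1)
Line 5: ['bear', 'at', 'picture'] (min_width=15, slack=4)
Line 6: ['laser', 'they'] (min_width=10, slack=9)

Answer: | support sleepy my |
|  hard one pencil  |
| importance river  |
|pharmacy big bread |
|  bear at picture  |
|    laser they     |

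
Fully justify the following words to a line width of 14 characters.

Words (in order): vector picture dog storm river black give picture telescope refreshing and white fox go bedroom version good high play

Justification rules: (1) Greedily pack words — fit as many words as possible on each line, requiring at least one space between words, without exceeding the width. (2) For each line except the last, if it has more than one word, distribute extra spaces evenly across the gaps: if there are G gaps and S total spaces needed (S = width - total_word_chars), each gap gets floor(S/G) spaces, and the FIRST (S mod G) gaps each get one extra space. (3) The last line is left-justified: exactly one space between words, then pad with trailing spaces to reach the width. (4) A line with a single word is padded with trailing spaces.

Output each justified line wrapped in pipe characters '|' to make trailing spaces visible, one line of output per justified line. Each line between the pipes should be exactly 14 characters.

Answer: |vector picture|
|dog      storm|
|river    black|
|give   picture|
|telescope     |
|refreshing and|
|white  fox  go|
|bedroom       |
|version   good|
|high play     |

Derivation:
Line 1: ['vector', 'picture'] (min_width=14, slack=0)
Line 2: ['dog', 'storm'] (min_width=9, slack=5)
Line 3: ['river', 'black'] (min_width=11, slack=3)
Line 4: ['give', 'picture'] (min_width=12, slack=2)
Line 5: ['telescope'] (min_width=9, slack=5)
Line 6: ['refreshing', 'and'] (min_width=14, slack=0)
Line 7: ['white', 'fox', 'go'] (min_width=12, slack=2)
Line 8: ['bedroom'] (min_width=7, slack=7)
Line 9: ['version', 'good'] (min_width=12, slack=2)
Line 10: ['high', 'play'] (min_width=9, slack=5)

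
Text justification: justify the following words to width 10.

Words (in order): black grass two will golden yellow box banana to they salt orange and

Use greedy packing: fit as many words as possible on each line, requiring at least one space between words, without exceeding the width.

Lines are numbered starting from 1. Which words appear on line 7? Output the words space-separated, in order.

Line 1: ['black'] (min_width=5, slack=5)
Line 2: ['grass', 'two'] (min_width=9, slack=1)
Line 3: ['will'] (min_width=4, slack=6)
Line 4: ['golden'] (min_width=6, slack=4)
Line 5: ['yellow', 'box'] (min_width=10, slack=0)
Line 6: ['banana', 'to'] (min_width=9, slack=1)
Line 7: ['they', 'salt'] (min_width=9, slack=1)
Line 8: ['orange', 'and'] (min_width=10, slack=0)

Answer: they salt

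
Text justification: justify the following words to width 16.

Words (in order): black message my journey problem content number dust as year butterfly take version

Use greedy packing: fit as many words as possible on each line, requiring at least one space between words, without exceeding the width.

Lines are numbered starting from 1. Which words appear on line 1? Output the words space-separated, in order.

Answer: black message my

Derivation:
Line 1: ['black', 'message', 'my'] (min_width=16, slack=0)
Line 2: ['journey', 'problem'] (min_width=15, slack=1)
Line 3: ['content', 'number'] (min_width=14, slack=2)
Line 4: ['dust', 'as', 'year'] (min_width=12, slack=4)
Line 5: ['butterfly', 'take'] (min_width=14, slack=2)
Line 6: ['version'] (min_width=7, slack=9)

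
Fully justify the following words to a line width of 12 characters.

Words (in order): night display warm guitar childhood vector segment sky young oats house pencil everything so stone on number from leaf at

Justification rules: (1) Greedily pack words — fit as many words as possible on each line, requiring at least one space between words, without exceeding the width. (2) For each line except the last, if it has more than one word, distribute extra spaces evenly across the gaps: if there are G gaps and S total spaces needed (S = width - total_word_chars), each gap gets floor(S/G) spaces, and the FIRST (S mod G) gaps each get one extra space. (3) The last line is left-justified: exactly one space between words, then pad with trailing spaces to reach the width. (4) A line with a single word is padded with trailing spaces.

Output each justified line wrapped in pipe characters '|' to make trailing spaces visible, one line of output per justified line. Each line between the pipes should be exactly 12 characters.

Line 1: ['night'] (min_width=5, slack=7)
Line 2: ['display', 'warm'] (min_width=12, slack=0)
Line 3: ['guitar'] (min_width=6, slack=6)
Line 4: ['childhood'] (min_width=9, slack=3)
Line 5: ['vector'] (min_width=6, slack=6)
Line 6: ['segment', 'sky'] (min_width=11, slack=1)
Line 7: ['young', 'oats'] (min_width=10, slack=2)
Line 8: ['house', 'pencil'] (min_width=12, slack=0)
Line 9: ['everything'] (min_width=10, slack=2)
Line 10: ['so', 'stone', 'on'] (min_width=11, slack=1)
Line 11: ['number', 'from'] (min_width=11, slack=1)
Line 12: ['leaf', 'at'] (min_width=7, slack=5)

Answer: |night       |
|display warm|
|guitar      |
|childhood   |
|vector      |
|segment  sky|
|young   oats|
|house pencil|
|everything  |
|so  stone on|
|number  from|
|leaf at     |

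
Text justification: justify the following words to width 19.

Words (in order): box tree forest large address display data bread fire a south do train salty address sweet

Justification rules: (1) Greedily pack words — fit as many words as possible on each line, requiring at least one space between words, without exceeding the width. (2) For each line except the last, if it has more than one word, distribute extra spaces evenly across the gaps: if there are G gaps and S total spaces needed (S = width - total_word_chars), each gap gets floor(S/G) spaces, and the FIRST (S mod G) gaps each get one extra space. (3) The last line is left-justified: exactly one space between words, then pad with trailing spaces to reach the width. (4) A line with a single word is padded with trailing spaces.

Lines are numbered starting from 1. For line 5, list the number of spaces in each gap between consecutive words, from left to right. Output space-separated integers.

Answer: 1 1

Derivation:
Line 1: ['box', 'tree', 'forest'] (min_width=15, slack=4)
Line 2: ['large', 'address'] (min_width=13, slack=6)
Line 3: ['display', 'data', 'bread'] (min_width=18, slack=1)
Line 4: ['fire', 'a', 'south', 'do'] (min_width=15, slack=4)
Line 5: ['train', 'salty', 'address'] (min_width=19, slack=0)
Line 6: ['sweet'] (min_width=5, slack=14)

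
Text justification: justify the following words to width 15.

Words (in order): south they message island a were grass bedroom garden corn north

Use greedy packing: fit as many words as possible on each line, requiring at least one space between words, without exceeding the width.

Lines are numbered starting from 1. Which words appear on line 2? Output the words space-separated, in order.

Answer: message island

Derivation:
Line 1: ['south', 'they'] (min_width=10, slack=5)
Line 2: ['message', 'island'] (min_width=14, slack=1)
Line 3: ['a', 'were', 'grass'] (min_width=12, slack=3)
Line 4: ['bedroom', 'garden'] (min_width=14, slack=1)
Line 5: ['corn', 'north'] (min_width=10, slack=5)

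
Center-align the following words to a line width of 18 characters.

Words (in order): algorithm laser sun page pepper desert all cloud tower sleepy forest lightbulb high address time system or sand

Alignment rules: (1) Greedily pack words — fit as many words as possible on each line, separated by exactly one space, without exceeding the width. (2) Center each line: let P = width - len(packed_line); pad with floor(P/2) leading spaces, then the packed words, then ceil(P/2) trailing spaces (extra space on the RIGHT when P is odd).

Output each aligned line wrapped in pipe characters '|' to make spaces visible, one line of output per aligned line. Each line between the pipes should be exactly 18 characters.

Line 1: ['algorithm', 'laser'] (min_width=15, slack=3)
Line 2: ['sun', 'page', 'pepper'] (min_width=15, slack=3)
Line 3: ['desert', 'all', 'cloud'] (min_width=16, slack=2)
Line 4: ['tower', 'sleepy'] (min_width=12, slack=6)
Line 5: ['forest', 'lightbulb'] (min_width=16, slack=2)
Line 6: ['high', 'address', 'time'] (min_width=17, slack=1)
Line 7: ['system', 'or', 'sand'] (min_width=14, slack=4)

Answer: | algorithm laser  |
| sun page pepper  |
| desert all cloud |
|   tower sleepy   |
| forest lightbulb |
|high address time |
|  system or sand  |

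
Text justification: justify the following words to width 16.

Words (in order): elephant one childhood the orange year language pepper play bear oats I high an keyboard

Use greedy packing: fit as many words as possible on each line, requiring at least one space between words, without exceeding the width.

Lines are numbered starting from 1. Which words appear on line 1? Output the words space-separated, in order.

Line 1: ['elephant', 'one'] (min_width=12, slack=4)
Line 2: ['childhood', 'the'] (min_width=13, slack=3)
Line 3: ['orange', 'year'] (min_width=11, slack=5)
Line 4: ['language', 'pepper'] (min_width=15, slack=1)
Line 5: ['play', 'bear', 'oats', 'I'] (min_width=16, slack=0)
Line 6: ['high', 'an', 'keyboard'] (min_width=16, slack=0)

Answer: elephant one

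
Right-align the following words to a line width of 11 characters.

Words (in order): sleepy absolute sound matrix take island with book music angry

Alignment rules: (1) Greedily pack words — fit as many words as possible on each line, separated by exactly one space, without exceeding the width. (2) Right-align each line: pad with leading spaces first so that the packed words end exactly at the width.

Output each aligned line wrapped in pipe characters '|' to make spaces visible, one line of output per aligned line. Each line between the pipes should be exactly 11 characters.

Line 1: ['sleepy'] (min_width=6, slack=5)
Line 2: ['absolute'] (min_width=8, slack=3)
Line 3: ['sound'] (min_width=5, slack=6)
Line 4: ['matrix', 'take'] (min_width=11, slack=0)
Line 5: ['island', 'with'] (min_width=11, slack=0)
Line 6: ['book', 'music'] (min_width=10, slack=1)
Line 7: ['angry'] (min_width=5, slack=6)

Answer: |     sleepy|
|   absolute|
|      sound|
|matrix take|
|island with|
| book music|
|      angry|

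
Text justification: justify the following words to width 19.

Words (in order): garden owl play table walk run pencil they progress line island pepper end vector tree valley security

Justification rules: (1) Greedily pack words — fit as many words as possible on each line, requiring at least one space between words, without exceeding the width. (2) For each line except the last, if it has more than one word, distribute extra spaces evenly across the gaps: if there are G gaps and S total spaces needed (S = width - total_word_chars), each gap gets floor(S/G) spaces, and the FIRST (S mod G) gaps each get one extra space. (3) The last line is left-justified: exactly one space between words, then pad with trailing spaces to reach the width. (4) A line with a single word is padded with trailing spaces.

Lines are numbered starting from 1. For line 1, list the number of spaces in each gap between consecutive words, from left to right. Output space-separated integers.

Answer: 3 3

Derivation:
Line 1: ['garden', 'owl', 'play'] (min_width=15, slack=4)
Line 2: ['table', 'walk', 'run'] (min_width=14, slack=5)
Line 3: ['pencil', 'they'] (min_width=11, slack=8)
Line 4: ['progress', 'line'] (min_width=13, slack=6)
Line 5: ['island', 'pepper', 'end'] (min_width=17, slack=2)
Line 6: ['vector', 'tree', 'valley'] (min_width=18, slack=1)
Line 7: ['security'] (min_width=8, slack=11)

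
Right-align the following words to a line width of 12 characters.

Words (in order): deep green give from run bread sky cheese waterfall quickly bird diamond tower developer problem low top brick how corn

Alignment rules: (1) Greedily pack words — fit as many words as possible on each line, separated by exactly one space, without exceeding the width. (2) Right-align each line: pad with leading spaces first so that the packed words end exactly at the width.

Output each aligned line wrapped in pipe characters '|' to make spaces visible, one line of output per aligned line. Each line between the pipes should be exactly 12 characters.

Line 1: ['deep', 'green'] (min_width=10, slack=2)
Line 2: ['give', 'from'] (min_width=9, slack=3)
Line 3: ['run', 'bread'] (min_width=9, slack=3)
Line 4: ['sky', 'cheese'] (min_width=10, slack=2)
Line 5: ['waterfall'] (min_width=9, slack=3)
Line 6: ['quickly', 'bird'] (min_width=12, slack=0)
Line 7: ['diamond'] (min_width=7, slack=5)
Line 8: ['tower'] (min_width=5, slack=7)
Line 9: ['developer'] (min_width=9, slack=3)
Line 10: ['problem', 'low'] (min_width=11, slack=1)
Line 11: ['top', 'brick'] (min_width=9, slack=3)
Line 12: ['how', 'corn'] (min_width=8, slack=4)

Answer: |  deep green|
|   give from|
|   run bread|
|  sky cheese|
|   waterfall|
|quickly bird|
|     diamond|
|       tower|
|   developer|
| problem low|
|   top brick|
|    how corn|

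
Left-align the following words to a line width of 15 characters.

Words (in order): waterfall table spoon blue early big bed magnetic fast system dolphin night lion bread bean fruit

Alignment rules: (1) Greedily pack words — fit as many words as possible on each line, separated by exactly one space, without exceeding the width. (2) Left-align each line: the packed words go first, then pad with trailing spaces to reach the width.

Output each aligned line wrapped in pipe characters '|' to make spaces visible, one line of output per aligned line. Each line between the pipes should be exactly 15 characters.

Answer: |waterfall table|
|spoon blue     |
|early big bed  |
|magnetic fast  |
|system dolphin |
|night lion     |
|bread bean     |
|fruit          |

Derivation:
Line 1: ['waterfall', 'table'] (min_width=15, slack=0)
Line 2: ['spoon', 'blue'] (min_width=10, slack=5)
Line 3: ['early', 'big', 'bed'] (min_width=13, slack=2)
Line 4: ['magnetic', 'fast'] (min_width=13, slack=2)
Line 5: ['system', 'dolphin'] (min_width=14, slack=1)
Line 6: ['night', 'lion'] (min_width=10, slack=5)
Line 7: ['bread', 'bean'] (min_width=10, slack=5)
Line 8: ['fruit'] (min_width=5, slack=10)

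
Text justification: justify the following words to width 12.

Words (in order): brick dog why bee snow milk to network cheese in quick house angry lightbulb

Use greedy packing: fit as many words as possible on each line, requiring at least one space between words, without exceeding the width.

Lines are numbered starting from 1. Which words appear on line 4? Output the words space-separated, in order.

Line 1: ['brick', 'dog'] (min_width=9, slack=3)
Line 2: ['why', 'bee', 'snow'] (min_width=12, slack=0)
Line 3: ['milk', 'to'] (min_width=7, slack=5)
Line 4: ['network'] (min_width=7, slack=5)
Line 5: ['cheese', 'in'] (min_width=9, slack=3)
Line 6: ['quick', 'house'] (min_width=11, slack=1)
Line 7: ['angry'] (min_width=5, slack=7)
Line 8: ['lightbulb'] (min_width=9, slack=3)

Answer: network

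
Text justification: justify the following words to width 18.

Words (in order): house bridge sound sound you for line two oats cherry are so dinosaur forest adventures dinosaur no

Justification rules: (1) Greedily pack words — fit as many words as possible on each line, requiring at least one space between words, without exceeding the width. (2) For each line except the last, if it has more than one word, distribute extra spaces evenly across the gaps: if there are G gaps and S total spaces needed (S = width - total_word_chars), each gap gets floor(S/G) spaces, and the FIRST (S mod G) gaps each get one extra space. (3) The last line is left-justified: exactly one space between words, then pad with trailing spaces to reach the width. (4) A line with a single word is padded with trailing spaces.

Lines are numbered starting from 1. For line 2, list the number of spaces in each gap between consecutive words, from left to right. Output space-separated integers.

Answer: 1 1 1

Derivation:
Line 1: ['house', 'bridge', 'sound'] (min_width=18, slack=0)
Line 2: ['sound', 'you', 'for', 'line'] (min_width=18, slack=0)
Line 3: ['two', 'oats', 'cherry'] (min_width=15, slack=3)
Line 4: ['are', 'so', 'dinosaur'] (min_width=15, slack=3)
Line 5: ['forest', 'adventures'] (min_width=17, slack=1)
Line 6: ['dinosaur', 'no'] (min_width=11, slack=7)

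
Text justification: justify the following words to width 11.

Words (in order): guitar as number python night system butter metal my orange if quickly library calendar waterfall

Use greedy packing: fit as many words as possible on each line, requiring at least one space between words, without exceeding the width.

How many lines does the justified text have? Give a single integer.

Line 1: ['guitar', 'as'] (min_width=9, slack=2)
Line 2: ['number'] (min_width=6, slack=5)
Line 3: ['python'] (min_width=6, slack=5)
Line 4: ['night'] (min_width=5, slack=6)
Line 5: ['system'] (min_width=6, slack=5)
Line 6: ['butter'] (min_width=6, slack=5)
Line 7: ['metal', 'my'] (min_width=8, slack=3)
Line 8: ['orange', 'if'] (min_width=9, slack=2)
Line 9: ['quickly'] (min_width=7, slack=4)
Line 10: ['library'] (min_width=7, slack=4)
Line 11: ['calendar'] (min_width=8, slack=3)
Line 12: ['waterfall'] (min_width=9, slack=2)
Total lines: 12

Answer: 12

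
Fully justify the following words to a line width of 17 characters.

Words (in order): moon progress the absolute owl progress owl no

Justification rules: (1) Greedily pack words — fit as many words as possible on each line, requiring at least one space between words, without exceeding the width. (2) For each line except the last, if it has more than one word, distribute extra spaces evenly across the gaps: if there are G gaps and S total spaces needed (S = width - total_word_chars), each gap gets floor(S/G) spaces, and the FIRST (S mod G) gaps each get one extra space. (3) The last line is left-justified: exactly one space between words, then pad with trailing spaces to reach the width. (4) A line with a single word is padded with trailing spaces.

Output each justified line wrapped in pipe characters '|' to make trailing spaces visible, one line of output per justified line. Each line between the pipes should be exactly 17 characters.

Line 1: ['moon', 'progress', 'the'] (min_width=17, slack=0)
Line 2: ['absolute', 'owl'] (min_width=12, slack=5)
Line 3: ['progress', 'owl', 'no'] (min_width=15, slack=2)

Answer: |moon progress the|
|absolute      owl|
|progress owl no  |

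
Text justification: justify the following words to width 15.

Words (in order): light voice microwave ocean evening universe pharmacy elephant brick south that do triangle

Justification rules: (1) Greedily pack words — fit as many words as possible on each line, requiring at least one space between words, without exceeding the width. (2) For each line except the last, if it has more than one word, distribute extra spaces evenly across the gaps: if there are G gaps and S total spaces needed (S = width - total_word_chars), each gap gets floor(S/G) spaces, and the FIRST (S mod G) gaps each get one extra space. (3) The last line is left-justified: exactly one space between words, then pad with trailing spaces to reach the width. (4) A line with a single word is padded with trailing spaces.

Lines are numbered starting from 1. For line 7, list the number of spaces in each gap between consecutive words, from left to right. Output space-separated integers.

Answer: 2 2

Derivation:
Line 1: ['light', 'voice'] (min_width=11, slack=4)
Line 2: ['microwave', 'ocean'] (min_width=15, slack=0)
Line 3: ['evening'] (min_width=7, slack=8)
Line 4: ['universe'] (min_width=8, slack=7)
Line 5: ['pharmacy'] (min_width=8, slack=7)
Line 6: ['elephant', 'brick'] (min_width=14, slack=1)
Line 7: ['south', 'that', 'do'] (min_width=13, slack=2)
Line 8: ['triangle'] (min_width=8, slack=7)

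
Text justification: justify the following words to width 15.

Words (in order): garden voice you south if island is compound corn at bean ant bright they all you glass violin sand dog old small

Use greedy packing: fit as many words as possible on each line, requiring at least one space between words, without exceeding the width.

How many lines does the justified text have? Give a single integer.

Line 1: ['garden', 'voice'] (min_width=12, slack=3)
Line 2: ['you', 'south', 'if'] (min_width=12, slack=3)
Line 3: ['island', 'is'] (min_width=9, slack=6)
Line 4: ['compound', 'corn'] (min_width=13, slack=2)
Line 5: ['at', 'bean', 'ant'] (min_width=11, slack=4)
Line 6: ['bright', 'they', 'all'] (min_width=15, slack=0)
Line 7: ['you', 'glass'] (min_width=9, slack=6)
Line 8: ['violin', 'sand', 'dog'] (min_width=15, slack=0)
Line 9: ['old', 'small'] (min_width=9, slack=6)
Total lines: 9

Answer: 9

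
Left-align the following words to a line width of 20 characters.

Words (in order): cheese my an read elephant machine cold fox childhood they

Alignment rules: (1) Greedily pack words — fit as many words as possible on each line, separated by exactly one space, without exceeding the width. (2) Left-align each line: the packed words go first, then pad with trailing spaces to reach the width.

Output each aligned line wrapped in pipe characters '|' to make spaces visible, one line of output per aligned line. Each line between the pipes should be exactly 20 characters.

Line 1: ['cheese', 'my', 'an', 'read'] (min_width=17, slack=3)
Line 2: ['elephant', 'machine'] (min_width=16, slack=4)
Line 3: ['cold', 'fox', 'childhood'] (min_width=18, slack=2)
Line 4: ['they'] (min_width=4, slack=16)

Answer: |cheese my an read   |
|elephant machine    |
|cold fox childhood  |
|they                |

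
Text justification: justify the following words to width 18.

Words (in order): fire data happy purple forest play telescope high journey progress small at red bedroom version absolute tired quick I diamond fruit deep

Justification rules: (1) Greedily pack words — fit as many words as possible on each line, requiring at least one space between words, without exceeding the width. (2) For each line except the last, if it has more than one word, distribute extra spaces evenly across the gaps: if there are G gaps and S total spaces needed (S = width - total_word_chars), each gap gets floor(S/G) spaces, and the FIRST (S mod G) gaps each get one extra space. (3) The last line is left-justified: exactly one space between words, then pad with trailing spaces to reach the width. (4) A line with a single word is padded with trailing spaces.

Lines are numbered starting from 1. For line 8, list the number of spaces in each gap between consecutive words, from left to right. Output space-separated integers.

Answer: 3 2

Derivation:
Line 1: ['fire', 'data', 'happy'] (min_width=15, slack=3)
Line 2: ['purple', 'forest', 'play'] (min_width=18, slack=0)
Line 3: ['telescope', 'high'] (min_width=14, slack=4)
Line 4: ['journey', 'progress'] (min_width=16, slack=2)
Line 5: ['small', 'at', 'red'] (min_width=12, slack=6)
Line 6: ['bedroom', 'version'] (min_width=15, slack=3)
Line 7: ['absolute', 'tired'] (min_width=14, slack=4)
Line 8: ['quick', 'I', 'diamond'] (min_width=15, slack=3)
Line 9: ['fruit', 'deep'] (min_width=10, slack=8)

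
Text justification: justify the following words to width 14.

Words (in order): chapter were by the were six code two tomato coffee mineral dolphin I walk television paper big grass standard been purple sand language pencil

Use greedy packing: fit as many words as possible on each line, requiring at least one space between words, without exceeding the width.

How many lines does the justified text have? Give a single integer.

Answer: 12

Derivation:
Line 1: ['chapter', 'were'] (min_width=12, slack=2)
Line 2: ['by', 'the', 'were'] (min_width=11, slack=3)
Line 3: ['six', 'code', 'two'] (min_width=12, slack=2)
Line 4: ['tomato', 'coffee'] (min_width=13, slack=1)
Line 5: ['mineral'] (min_width=7, slack=7)
Line 6: ['dolphin', 'I', 'walk'] (min_width=14, slack=0)
Line 7: ['television'] (min_width=10, slack=4)
Line 8: ['paper', 'big'] (min_width=9, slack=5)
Line 9: ['grass', 'standard'] (min_width=14, slack=0)
Line 10: ['been', 'purple'] (min_width=11, slack=3)
Line 11: ['sand', 'language'] (min_width=13, slack=1)
Line 12: ['pencil'] (min_width=6, slack=8)
Total lines: 12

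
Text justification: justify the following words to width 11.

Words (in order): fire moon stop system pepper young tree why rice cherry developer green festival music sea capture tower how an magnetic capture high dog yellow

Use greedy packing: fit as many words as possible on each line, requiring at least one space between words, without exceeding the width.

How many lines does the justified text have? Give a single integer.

Line 1: ['fire', 'moon'] (min_width=9, slack=2)
Line 2: ['stop', 'system'] (min_width=11, slack=0)
Line 3: ['pepper'] (min_width=6, slack=5)
Line 4: ['young', 'tree'] (min_width=10, slack=1)
Line 5: ['why', 'rice'] (min_width=8, slack=3)
Line 6: ['cherry'] (min_width=6, slack=5)
Line 7: ['developer'] (min_width=9, slack=2)
Line 8: ['green'] (min_width=5, slack=6)
Line 9: ['festival'] (min_width=8, slack=3)
Line 10: ['music', 'sea'] (min_width=9, slack=2)
Line 11: ['capture'] (min_width=7, slack=4)
Line 12: ['tower', 'how'] (min_width=9, slack=2)
Line 13: ['an', 'magnetic'] (min_width=11, slack=0)
Line 14: ['capture'] (min_width=7, slack=4)
Line 15: ['high', 'dog'] (min_width=8, slack=3)
Line 16: ['yellow'] (min_width=6, slack=5)
Total lines: 16

Answer: 16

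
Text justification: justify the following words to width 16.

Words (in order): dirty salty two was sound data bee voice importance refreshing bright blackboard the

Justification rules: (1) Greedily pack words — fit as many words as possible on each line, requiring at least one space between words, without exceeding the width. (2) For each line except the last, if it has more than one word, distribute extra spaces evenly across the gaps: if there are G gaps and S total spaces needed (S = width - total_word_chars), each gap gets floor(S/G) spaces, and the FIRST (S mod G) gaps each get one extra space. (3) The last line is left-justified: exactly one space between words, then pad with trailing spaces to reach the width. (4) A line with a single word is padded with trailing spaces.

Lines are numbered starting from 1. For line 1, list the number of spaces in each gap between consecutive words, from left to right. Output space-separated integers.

Answer: 2 1

Derivation:
Line 1: ['dirty', 'salty', 'two'] (min_width=15, slack=1)
Line 2: ['was', 'sound', 'data'] (min_width=14, slack=2)
Line 3: ['bee', 'voice'] (min_width=9, slack=7)
Line 4: ['importance'] (min_width=10, slack=6)
Line 5: ['refreshing'] (min_width=10, slack=6)
Line 6: ['bright'] (min_width=6, slack=10)
Line 7: ['blackboard', 'the'] (min_width=14, slack=2)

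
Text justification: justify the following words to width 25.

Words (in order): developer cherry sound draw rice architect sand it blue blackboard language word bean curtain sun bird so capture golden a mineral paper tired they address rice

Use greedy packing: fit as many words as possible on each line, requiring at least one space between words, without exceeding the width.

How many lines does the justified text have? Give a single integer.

Answer: 8

Derivation:
Line 1: ['developer', 'cherry', 'sound'] (min_width=22, slack=3)
Line 2: ['draw', 'rice', 'architect', 'sand'] (min_width=24, slack=1)
Line 3: ['it', 'blue', 'blackboard'] (min_width=18, slack=7)
Line 4: ['language', 'word', 'bean'] (min_width=18, slack=7)
Line 5: ['curtain', 'sun', 'bird', 'so'] (min_width=19, slack=6)
Line 6: ['capture', 'golden', 'a', 'mineral'] (min_width=24, slack=1)
Line 7: ['paper', 'tired', 'they', 'address'] (min_width=24, slack=1)
Line 8: ['rice'] (min_width=4, slack=21)
Total lines: 8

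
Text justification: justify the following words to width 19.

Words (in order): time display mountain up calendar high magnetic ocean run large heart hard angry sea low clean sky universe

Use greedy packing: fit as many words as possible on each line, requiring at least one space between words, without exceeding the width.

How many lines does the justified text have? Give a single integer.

Line 1: ['time', 'display'] (min_width=12, slack=7)
Line 2: ['mountain', 'up'] (min_width=11, slack=8)
Line 3: ['calendar', 'high'] (min_width=13, slack=6)
Line 4: ['magnetic', 'ocean', 'run'] (min_width=18, slack=1)
Line 5: ['large', 'heart', 'hard'] (min_width=16, slack=3)
Line 6: ['angry', 'sea', 'low', 'clean'] (min_width=19, slack=0)
Line 7: ['sky', 'universe'] (min_width=12, slack=7)
Total lines: 7

Answer: 7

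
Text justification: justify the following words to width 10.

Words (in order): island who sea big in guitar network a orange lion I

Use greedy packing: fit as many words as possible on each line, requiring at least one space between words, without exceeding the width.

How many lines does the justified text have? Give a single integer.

Line 1: ['island', 'who'] (min_width=10, slack=0)
Line 2: ['sea', 'big', 'in'] (min_width=10, slack=0)
Line 3: ['guitar'] (min_width=6, slack=4)
Line 4: ['network', 'a'] (min_width=9, slack=1)
Line 5: ['orange'] (min_width=6, slack=4)
Line 6: ['lion', 'I'] (min_width=6, slack=4)
Total lines: 6

Answer: 6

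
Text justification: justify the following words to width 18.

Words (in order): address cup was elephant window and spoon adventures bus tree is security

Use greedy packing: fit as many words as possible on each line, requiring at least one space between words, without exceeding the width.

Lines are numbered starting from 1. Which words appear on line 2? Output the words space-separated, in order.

Line 1: ['address', 'cup', 'was'] (min_width=15, slack=3)
Line 2: ['elephant', 'window'] (min_width=15, slack=3)
Line 3: ['and', 'spoon'] (min_width=9, slack=9)
Line 4: ['adventures', 'bus'] (min_width=14, slack=4)
Line 5: ['tree', 'is', 'security'] (min_width=16, slack=2)

Answer: elephant window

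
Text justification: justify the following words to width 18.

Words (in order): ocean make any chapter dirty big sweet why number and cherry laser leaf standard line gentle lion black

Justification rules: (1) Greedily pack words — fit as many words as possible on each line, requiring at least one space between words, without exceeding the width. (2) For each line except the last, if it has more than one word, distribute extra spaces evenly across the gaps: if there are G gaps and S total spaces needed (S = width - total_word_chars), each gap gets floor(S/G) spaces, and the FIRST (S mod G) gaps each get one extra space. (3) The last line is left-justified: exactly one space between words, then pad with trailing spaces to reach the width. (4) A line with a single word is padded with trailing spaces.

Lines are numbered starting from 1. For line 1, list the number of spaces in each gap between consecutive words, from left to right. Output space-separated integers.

Answer: 3 3

Derivation:
Line 1: ['ocean', 'make', 'any'] (min_width=14, slack=4)
Line 2: ['chapter', 'dirty', 'big'] (min_width=17, slack=1)
Line 3: ['sweet', 'why', 'number'] (min_width=16, slack=2)
Line 4: ['and', 'cherry', 'laser'] (min_width=16, slack=2)
Line 5: ['leaf', 'standard', 'line'] (min_width=18, slack=0)
Line 6: ['gentle', 'lion', 'black'] (min_width=17, slack=1)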